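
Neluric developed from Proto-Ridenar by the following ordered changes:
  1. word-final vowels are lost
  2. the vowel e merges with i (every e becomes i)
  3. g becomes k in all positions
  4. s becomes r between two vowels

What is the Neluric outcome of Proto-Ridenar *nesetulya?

Neluric: *nesetulya > nesetuly > nisituly > nirituly  (by apocope, vowel merger, rhotacism)

nirituly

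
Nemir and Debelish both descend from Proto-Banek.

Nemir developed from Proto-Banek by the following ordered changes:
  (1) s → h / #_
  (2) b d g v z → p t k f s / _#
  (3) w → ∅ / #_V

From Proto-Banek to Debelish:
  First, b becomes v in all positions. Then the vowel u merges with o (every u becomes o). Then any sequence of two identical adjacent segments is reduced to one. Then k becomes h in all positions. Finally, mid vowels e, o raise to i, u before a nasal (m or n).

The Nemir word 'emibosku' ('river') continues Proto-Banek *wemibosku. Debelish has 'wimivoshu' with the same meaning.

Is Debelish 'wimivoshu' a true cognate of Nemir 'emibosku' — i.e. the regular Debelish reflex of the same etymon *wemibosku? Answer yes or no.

no

Derive the expected Debelish reflex of *wemibosku:
Debelish: *wemibosku
  wemibosku → wemivosku   [unconditioned shift]
  wemivosku → wemivosko   [vowel merger]
  wemivosko (rule 3 does not apply)
  wemivosko → wemivosho   [unconditioned shift]
  wemivosho → wimivosho   [pre-nasal raising]
  giving Debelish wimivosho.
The regular Debelish reflex would be 'wimivosho', but the attested form is 'wimivoshu'. The correspondence is irregular, so they are not cognates (the Debelish form has a different source).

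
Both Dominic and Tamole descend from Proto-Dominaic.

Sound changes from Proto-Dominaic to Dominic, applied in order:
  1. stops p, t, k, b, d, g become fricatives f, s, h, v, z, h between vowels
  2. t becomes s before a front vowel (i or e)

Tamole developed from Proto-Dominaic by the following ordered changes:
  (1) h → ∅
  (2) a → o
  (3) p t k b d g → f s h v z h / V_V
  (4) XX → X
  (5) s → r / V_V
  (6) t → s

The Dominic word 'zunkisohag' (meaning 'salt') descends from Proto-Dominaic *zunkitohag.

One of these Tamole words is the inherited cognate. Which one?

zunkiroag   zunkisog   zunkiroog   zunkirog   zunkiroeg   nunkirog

zunkirog

Tamole: start from *zunkitohag.
  rule 1 (h-loss): zunkitohag → zunkitoag
  rule 2 (vowel merger): zunkitoag → zunkitoog
  rule 3 (intervocalic lenition): zunkitoog → zunkisoog
  rule 4 (degemination): zunkisoog → zunkisog
  rule 5 (rhotacism): zunkisog → zunkirog
  rule 6: no change — zunkirog
  ⇒ Tamole zunkirog
Among the options, 'zunkirog' alone shows every Tamole change applied in order.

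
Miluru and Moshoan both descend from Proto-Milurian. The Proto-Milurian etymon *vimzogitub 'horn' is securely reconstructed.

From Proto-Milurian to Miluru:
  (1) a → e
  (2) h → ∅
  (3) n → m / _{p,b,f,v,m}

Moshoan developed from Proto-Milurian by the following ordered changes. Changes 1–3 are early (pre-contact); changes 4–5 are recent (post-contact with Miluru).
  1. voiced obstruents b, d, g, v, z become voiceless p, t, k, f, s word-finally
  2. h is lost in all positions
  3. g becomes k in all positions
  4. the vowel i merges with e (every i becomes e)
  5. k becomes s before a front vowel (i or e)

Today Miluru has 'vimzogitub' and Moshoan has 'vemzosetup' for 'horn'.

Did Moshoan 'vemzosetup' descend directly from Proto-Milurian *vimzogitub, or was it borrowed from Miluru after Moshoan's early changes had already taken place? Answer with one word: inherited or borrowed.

If inherited, *vimzogitub would pass through all of Moshoan's changes:
Moshoan: *vimzogitub > vimzogitup > vimzokitup > vemzoketup > vemzosetup  (by final devoicing, unconditioned shift, vowel merger, palatalisation)
If borrowed from Miluru 'vimzogitub' after the early changes, it would undergo only the recent ones:
  rule 4 (vowel merger): vimzogitub → vemzogetub
  rule 5 (palatalisation): no change (vemzogetub)
  ⇒ as a loan: vemzogetub
Moshoan 'vemzosetup' matches the inherited outcome exactly, so it is an inherited cognate, not a loan.

inherited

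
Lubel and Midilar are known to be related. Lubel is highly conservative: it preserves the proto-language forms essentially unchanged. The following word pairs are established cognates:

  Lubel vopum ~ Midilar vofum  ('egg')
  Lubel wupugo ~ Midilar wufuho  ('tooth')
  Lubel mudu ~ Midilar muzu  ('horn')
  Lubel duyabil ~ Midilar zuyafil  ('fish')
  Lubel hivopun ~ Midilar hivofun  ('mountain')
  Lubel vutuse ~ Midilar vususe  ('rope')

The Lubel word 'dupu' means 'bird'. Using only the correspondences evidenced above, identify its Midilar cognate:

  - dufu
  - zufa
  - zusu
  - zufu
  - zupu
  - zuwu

zufu

duyabil ~ zuyafil — Lubel d corresponds to Midilar z word-initially before a back vowel.
vopum ~ vofum, wupugo ~ wufuho — Lubel p corresponds to Midilar f between vowels (before a back vowel).
Applying these to Lubel 'dupu':
  dupu → zupu   (d→z word-initially before a back vowel)
  zupu → zufu   (p→f between vowels (before a back vowel))
So the Midilar cognate is 'zufu'.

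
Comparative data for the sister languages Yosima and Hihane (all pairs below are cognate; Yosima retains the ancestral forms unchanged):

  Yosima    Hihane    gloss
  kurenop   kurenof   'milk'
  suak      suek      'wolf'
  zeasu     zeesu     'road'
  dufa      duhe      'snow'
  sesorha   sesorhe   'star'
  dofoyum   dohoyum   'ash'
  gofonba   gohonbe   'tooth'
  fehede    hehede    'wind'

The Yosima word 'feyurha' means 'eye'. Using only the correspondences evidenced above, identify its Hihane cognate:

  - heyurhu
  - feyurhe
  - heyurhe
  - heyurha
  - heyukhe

fehede ~ hehede — Yosima f corresponds to Hihane h word-initially before a front vowel.
dufa ~ duhe, sesorha ~ sesorhe — Yosima a corresponds to Hihane e word-finally.
Applying these to Yosima 'feyurha':
  feyurha → heyurha   (f→h word-initially before a front vowel)
  heyurha → heyurhe   (a→e word-finally)
So the Hihane cognate is 'heyurhe'.

heyurhe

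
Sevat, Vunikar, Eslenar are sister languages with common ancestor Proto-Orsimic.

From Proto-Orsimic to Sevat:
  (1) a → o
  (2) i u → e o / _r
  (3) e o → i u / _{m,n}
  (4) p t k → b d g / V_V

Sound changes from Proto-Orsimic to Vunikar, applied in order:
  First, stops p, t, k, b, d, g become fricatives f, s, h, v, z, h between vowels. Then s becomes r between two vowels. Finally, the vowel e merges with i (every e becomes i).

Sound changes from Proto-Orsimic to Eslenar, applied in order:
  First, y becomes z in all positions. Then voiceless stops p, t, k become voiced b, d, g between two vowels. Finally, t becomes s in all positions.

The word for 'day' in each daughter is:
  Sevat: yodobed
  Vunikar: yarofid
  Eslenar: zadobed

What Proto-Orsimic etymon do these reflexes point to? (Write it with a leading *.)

*yatoped

Position 1: Sevat has y, Vunikar has y, Eslenar has z. Sevat preserves y here (none of its changes turn any other segment into y), so the proto-segment is *y.
Position 2: Sevat has o, Vunikar has a, Eslenar has a. Vunikar preserves a here (none of its changes turn any other segment into a), so the proto-segment is *a.
Position 5: Sevat has b, Vunikar has f, Eslenar has b. Taking the neighbouring segments as reconstructed: Sevat b could go back to *p or *b; Vunikar f could go back to *p or *f; Eslenar b could go back to *p or *b — the one source consistent with every daughter is *p.
This points to *yatoped. Verify forward in each daughter:
Sevat: *yatoped > yotoped > yodobed  (by vowel merger, intervocalic voicing)
Vunikar: *yatoped > yasofed > yarofed > yarofid  (by intervocalic lenition, rhotacism, vowel merger)
Eslenar: start from *yatoped.
  rule 1 (unconditioned shift): yatoped → zatoped
  rule 2 (intervocalic voicing): zatoped → zadobed
  rule 3: no change — zadobed
  ⇒ Eslenar zadobed
No other proto-form is consistent with every reflex, so the reconstruction is *yatoped.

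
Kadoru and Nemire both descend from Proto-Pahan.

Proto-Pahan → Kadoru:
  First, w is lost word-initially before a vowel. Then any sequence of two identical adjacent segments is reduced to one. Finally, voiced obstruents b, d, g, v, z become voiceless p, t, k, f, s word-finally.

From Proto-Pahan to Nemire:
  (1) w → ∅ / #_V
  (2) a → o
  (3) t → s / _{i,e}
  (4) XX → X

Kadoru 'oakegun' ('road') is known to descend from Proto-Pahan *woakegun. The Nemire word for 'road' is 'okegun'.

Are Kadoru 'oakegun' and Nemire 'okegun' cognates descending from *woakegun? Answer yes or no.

yes

Derive the expected Nemire reflex of *woakegun:
Nemire: *woakegun
  woakegun → oakegun   [glide loss]
  oakegun → ookegun   [vowel merger]
  ookegun (rule 3 does not apply)
  ookegun → okegun   [degemination]
  giving Nemire okegun.
Nemire 'okegun' matches the regular reflex exactly, so the pair is cognate.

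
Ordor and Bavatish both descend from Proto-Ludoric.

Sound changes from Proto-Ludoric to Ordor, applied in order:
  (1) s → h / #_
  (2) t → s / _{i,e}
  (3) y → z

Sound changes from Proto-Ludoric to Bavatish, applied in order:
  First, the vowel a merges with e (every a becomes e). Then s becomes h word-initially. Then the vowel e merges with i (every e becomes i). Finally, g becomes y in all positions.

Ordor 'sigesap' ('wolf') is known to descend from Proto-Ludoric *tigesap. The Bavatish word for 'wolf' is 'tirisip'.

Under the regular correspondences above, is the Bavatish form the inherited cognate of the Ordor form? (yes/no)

no

Derive the expected Bavatish reflex of *tigesap:
Bavatish: *tigesap > tigesep > tigisip > tiyisip  (by vowel merger, vowel merger, unconditioned shift)
The regular Bavatish reflex would be 'tiyisip', but the attested form is 'tirisip'. The correspondence is irregular, so they are not cognates (the Bavatish form has a different source).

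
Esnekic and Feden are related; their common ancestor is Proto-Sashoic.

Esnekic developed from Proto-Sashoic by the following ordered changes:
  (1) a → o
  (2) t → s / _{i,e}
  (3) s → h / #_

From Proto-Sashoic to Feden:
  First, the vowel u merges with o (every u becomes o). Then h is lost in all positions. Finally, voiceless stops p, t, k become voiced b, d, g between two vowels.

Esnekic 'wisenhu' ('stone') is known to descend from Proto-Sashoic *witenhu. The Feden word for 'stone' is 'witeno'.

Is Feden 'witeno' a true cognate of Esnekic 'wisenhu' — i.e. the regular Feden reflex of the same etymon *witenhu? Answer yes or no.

no

Derive the expected Feden reflex of *witenhu:
Feden: start from *witenhu.
  rule 1 (vowel merger): witenhu → witenho
  rule 2 (h-loss): witenho → witeno
  rule 3 (intervocalic voicing): witeno → wideno
  ⇒ Feden wideno
The regular Feden reflex would be 'wideno', but the attested form is 'witeno'. The correspondence is irregular, so they are not cognates (the Feden form has a different source).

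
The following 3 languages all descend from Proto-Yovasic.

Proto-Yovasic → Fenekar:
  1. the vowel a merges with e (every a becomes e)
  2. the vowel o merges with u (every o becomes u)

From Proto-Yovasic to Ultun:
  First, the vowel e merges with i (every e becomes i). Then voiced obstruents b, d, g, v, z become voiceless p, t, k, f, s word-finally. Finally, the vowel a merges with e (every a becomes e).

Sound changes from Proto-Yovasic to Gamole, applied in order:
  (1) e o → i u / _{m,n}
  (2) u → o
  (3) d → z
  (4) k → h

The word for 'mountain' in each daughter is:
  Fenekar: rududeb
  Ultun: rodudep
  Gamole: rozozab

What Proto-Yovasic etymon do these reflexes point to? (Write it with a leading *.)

*rodudab

Position 2: Fenekar has u, Ultun has o, Gamole has o. Ultun preserves o here (none of its changes turn any other segment into o), so the proto-segment is *o.
Position 6: Fenekar has e, Ultun has e, Gamole has a. Gamole preserves a here (none of its changes turn any other segment into a), so the proto-segment is *a.
Continuing position by position gives *rodudab; check it forward:
Fenekar: *rodudab > rodudeb > rududeb  (by vowel merger, vowel merger)
Ultun: *rodudab
  rodudab (rule 1 does not apply)
  rodudab → rodudap   [final devoicing]
  rodudap → rodudep   [vowel merger]
  giving Ultun rodudep.
Gamole: *rodudab > rododab > rozozab  (by vowel merger, unconditioned shift)
No other proto-form is consistent with every reflex, so the reconstruction is *rodudab.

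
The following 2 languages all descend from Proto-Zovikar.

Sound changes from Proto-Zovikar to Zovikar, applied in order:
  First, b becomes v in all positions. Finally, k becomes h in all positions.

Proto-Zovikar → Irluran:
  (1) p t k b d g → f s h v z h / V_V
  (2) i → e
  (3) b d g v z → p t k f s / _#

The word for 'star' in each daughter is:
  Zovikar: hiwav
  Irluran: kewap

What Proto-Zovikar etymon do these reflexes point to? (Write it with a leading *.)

*kiwab

Position 1: Zovikar has h, Irluran has k. Taking the neighbouring segments as reconstructed: Zovikar h could go back to *k or *h; Irluran k can only go back to *k — the one source consistent with every daughter is *k.
Position 5: Zovikar has v, Irluran has p. Taking the neighbouring segments as reconstructed: Zovikar v could go back to *b or *v; Irluran p could go back to *p or *b — the one source consistent with every daughter is *b.
Continuing position by position gives *kiwab; check it forward:
Zovikar: start from *kiwab.
  rule 1 (unconditioned shift): kiwab → kiwav
  rule 2 (unconditioned shift): kiwav → hiwav
  ⇒ Zovikar hiwav
Irluran: *kiwab > kewab > kewap  (by vowel merger, final devoicing)
*kiwab is the unique common source.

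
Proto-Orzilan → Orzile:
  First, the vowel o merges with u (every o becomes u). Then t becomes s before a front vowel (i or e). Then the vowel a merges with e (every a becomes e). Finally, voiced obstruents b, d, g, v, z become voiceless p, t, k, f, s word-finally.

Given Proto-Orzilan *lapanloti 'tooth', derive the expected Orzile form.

Orzile: *lapanloti
  lapanloti → lapanluti   [vowel merger]
  lapanluti → lapanlusi   [palatalisation]
  lapanlusi → lepenlusi   [vowel merger]
  lepenlusi (rule 4 does not apply)
  giving Orzile lepenlusi.

lepenlusi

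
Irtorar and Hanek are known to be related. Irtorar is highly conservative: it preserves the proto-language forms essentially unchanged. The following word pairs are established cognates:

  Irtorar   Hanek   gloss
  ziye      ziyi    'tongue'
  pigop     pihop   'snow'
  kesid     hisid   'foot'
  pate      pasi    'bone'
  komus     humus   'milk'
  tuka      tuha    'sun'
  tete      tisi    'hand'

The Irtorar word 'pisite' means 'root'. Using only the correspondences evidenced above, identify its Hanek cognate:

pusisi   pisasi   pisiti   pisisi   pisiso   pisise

pate ~ pasi, tete ~ tisi — Irtorar t corresponds to Hanek s between vowels (before a front vowel).
ziye ~ ziyi, pate ~ pasi — Irtorar e corresponds to Hanek i word-finally.
Applying these to Irtorar 'pisite':
  pisite → pisise   (t→s between vowels (before a front vowel))
  pisise → pisisi   (e→i word-finally)
So the Hanek cognate is 'pisisi'.

pisisi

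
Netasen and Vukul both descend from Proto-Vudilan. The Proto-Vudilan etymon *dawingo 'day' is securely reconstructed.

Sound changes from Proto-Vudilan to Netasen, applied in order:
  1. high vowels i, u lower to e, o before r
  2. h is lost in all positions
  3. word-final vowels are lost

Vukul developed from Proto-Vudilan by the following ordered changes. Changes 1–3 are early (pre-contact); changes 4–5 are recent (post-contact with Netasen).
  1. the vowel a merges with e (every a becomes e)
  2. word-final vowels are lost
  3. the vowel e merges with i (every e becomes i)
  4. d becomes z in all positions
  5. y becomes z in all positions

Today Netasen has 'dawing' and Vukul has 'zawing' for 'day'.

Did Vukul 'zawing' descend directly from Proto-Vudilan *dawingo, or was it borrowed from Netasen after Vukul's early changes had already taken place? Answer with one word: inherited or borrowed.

borrowed

If inherited, *dawingo would pass through all of Vukul's changes:
Vukul: *dawingo > dewingo > dewing > diwing > ziwing  (by vowel merger, apocope, vowel merger, unconditioned shift)
If borrowed from Netasen 'dawing' after the early changes, it would undergo only the recent ones:
  rule 4 (unconditioned shift): dawing → zawing
  rule 5 (unconditioned shift): no change (zawing)
  ⇒ as a loan: zawing
Vukul 'zawing' matches the loan outcome 'zawing', not the inherited 'ziwing' — it skipped the early Vukul changes, so it was borrowed from Netasen.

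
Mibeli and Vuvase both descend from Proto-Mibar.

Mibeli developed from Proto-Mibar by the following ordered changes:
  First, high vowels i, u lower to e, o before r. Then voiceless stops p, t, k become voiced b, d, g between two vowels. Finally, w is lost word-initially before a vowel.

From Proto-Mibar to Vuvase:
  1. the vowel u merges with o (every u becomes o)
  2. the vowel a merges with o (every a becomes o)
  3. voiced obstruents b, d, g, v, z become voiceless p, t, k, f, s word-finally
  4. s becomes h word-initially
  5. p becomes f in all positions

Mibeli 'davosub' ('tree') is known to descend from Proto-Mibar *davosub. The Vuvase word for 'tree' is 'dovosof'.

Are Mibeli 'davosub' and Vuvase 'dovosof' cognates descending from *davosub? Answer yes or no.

yes

Derive the expected Vuvase reflex of *davosub:
Vuvase: start from *davosub.
  rule 1 (vowel merger): davosub → davosob
  rule 2 (vowel merger): davosob → dovosob
  rule 3 (final devoicing): dovosob → dovosop
  rule 4: no change — dovosop
  rule 5 (unconditioned shift): dovosop → dovosof
  ⇒ Vuvase dovosof
Vuvase 'dovosof' matches the regular reflex exactly, so the pair is cognate.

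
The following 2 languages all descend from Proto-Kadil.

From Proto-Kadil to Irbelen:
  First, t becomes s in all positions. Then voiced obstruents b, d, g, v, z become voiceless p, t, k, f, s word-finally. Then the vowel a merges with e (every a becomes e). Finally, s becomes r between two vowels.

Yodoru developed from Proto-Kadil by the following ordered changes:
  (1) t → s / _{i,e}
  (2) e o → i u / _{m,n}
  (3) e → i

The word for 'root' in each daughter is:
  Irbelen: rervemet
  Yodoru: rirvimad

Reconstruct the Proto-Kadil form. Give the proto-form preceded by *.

Position 2: Irbelen has e, Yodoru has i. Taking the neighbouring segments as reconstructed: Irbelen e could go back to *a or *e; Yodoru i could go back to *e or *i — the one source consistent with every daughter is *e.
Position 5: Irbelen has e, Yodoru has i. Taking the neighbouring segments as reconstructed: Irbelen e could go back to *a or *e; Yodoru i could go back to *e or *i — the one source consistent with every daughter is *e.
Position 8: Irbelen has t, Yodoru has d. Yodoru preserves d here (none of its changes turn any other segment into d), so the proto-segment is *d.
This points to *rervemad. Verify forward in each daughter:
Irbelen: *rervemad > rervemat > rervemet  (by final devoicing, vowel merger)
Yodoru: *rervemad > rervimad > rirvimad  (by pre-nasal raising, vowel merger)
No other proto-form is consistent with every reflex, so the reconstruction is *rervemad.

*rervemad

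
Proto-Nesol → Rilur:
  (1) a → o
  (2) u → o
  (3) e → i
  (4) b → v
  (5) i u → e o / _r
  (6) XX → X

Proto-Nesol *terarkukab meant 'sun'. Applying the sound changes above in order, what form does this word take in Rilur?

Rilur: start from *terarkukab.
  rule 1 (vowel merger): terarkukab → terorkukob
  rule 2 (vowel merger): terorkukob → terorkokob
  rule 3 (vowel merger): terorkokob → tirorkokob
  rule 4 (unconditioned shift): tirorkokob → tirorkokov
  rule 5 (pre-rhotic lowering): tirorkokov → terorkokov
  rule 6: no change — terorkokov
  ⇒ Rilur terorkokov

terorkokov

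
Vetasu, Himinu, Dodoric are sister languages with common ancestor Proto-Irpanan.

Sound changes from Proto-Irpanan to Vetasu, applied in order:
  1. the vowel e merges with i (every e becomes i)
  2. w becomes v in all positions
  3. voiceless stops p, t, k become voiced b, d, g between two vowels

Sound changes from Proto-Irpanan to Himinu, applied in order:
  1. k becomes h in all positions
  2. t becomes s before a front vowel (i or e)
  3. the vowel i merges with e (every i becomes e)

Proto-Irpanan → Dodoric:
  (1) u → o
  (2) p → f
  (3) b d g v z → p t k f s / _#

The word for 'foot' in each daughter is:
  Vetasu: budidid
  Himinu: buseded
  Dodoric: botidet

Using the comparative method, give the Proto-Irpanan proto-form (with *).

Position 4: Vetasu has i, Himinu has e, Dodoric has i. Dodoric preserves i here (none of its changes turn any other segment into i), so the proto-segment is *i.
Position 6: Vetasu has i, Himinu has e, Dodoric has e. Dodoric preserves e here (none of its changes turn any other segment into e), so the proto-segment is *e.
Position 2: Vetasu has u, Himinu has u, Dodoric has o. Vetasu preserves u here (none of its changes turn any other segment into u), so the proto-segment is *u.
This points to *butided. Verify forward in each daughter:
Vetasu: start from *butided.
  rule 1 (vowel merger): butided → butidid
  rule 2: no change — butidid
  rule 3 (intervocalic voicing): butidid → budidid
  ⇒ Vetasu budidid
Himinu: *butided
  butided (rule 1 does not apply)
  butided → busided   [palatalisation]
  busided → buseded   [vowel merger]
  giving Himinu buseded.
Dodoric: start from *butided.
  rule 1 (vowel merger): butided → botided
  rule 2: no change — botided
  rule 3 (final devoicing): botided → botidet
  ⇒ Dodoric botidet
*butided is the unique common source.

*butided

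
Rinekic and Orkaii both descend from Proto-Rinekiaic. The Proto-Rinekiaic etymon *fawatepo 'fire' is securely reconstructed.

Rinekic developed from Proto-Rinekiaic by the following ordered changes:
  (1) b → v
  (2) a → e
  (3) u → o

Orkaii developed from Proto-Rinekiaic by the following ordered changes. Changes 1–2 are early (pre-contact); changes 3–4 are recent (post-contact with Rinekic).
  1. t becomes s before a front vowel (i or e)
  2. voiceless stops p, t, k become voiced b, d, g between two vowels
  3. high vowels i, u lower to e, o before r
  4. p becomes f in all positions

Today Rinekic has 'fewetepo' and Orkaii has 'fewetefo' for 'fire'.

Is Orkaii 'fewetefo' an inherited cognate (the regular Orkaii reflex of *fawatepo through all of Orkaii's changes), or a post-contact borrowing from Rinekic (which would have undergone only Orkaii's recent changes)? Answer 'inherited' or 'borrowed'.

If inherited, *fawatepo would pass through all of Orkaii's changes:
Orkaii: *fawatepo > fawasepo > fawasebo  (by palatalisation, intervocalic voicing)
If borrowed from Rinekic 'fewetepo' after the early changes, it would undergo only the recent ones:
  rule 3 (pre-rhotic lowering): no change (fewetepo)
  rule 4 (unconditioned shift): fewetepo → fewetefo
  ⇒ as a loan: fewetefo
Orkaii 'fewetefo' matches the loan outcome 'fewetefo', not the inherited 'fawasebo' — it skipped the early Orkaii changes, so it was borrowed from Rinekic.

borrowed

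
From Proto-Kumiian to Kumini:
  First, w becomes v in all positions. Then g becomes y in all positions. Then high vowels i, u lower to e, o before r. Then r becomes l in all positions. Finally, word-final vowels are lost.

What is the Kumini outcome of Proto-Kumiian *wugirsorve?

vuyelsolv

Kumini: start from *wugirsorve.
  rule 1 (unconditioned shift): wugirsorve → vugirsorve
  rule 2 (unconditioned shift): vugirsorve → vuyirsorve
  rule 3 (pre-rhotic lowering): vuyirsorve → vuyersorve
  rule 4 (unconditioned shift): vuyersorve → vuyelsolve
  rule 5 (apocope): vuyelsolve → vuyelsolv
  ⇒ Kumini vuyelsolv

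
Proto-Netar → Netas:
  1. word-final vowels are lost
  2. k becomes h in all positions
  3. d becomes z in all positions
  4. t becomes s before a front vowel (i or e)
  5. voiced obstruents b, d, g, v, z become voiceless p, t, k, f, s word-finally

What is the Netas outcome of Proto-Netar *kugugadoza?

hugugazos

Netas: *kugugadoza > kugugadoz > hugugadoz > hugugazoz > hugugazos  (by apocope, unconditioned shift, unconditioned shift, final devoicing)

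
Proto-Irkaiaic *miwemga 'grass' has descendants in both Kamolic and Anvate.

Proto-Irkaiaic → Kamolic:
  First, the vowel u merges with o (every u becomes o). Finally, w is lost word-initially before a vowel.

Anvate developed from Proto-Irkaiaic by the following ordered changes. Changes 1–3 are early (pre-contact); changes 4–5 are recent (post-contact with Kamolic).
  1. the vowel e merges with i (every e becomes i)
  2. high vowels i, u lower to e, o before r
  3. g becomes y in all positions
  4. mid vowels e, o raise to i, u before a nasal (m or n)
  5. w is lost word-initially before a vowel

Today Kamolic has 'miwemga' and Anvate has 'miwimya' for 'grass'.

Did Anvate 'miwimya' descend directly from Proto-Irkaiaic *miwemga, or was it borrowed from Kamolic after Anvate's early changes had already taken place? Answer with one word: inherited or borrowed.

If inherited, *miwemga would pass through all of Anvate's changes:
Anvate: start from *miwemga.
  rule 1 (vowel merger): miwemga → miwimga
  rule 2: no change — miwimga
  rule 3 (unconditioned shift): miwimga → miwimya
  rule 4: no change — miwimya
  rule 5: no change — miwimya
  ⇒ Anvate miwimya
If borrowed from Kamolic 'miwemga' after the early changes, it would undergo only the recent ones:
  rule 4 (pre-nasal raising): miwemga → miwimga
  rule 5 (glide loss): no change (miwimga)
  ⇒ as a loan: miwimga
Anvate 'miwimya' matches the inherited outcome exactly, so it is an inherited cognate, not a loan.

inherited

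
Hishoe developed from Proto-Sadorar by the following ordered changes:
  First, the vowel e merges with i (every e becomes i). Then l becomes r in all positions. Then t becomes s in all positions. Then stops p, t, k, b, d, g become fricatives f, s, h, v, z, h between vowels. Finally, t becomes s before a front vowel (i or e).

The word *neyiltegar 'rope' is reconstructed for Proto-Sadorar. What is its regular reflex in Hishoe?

Hishoe: start from *neyiltegar.
  rule 1 (vowel merger): neyiltegar → niyiltigar
  rule 2 (unconditioned shift): niyiltigar → niyirtigar
  rule 3 (unconditioned shift): niyirtigar → niyirsigar
  rule 4 (intervocalic lenition): niyirsigar → niyirsihar
  rule 5: no change — niyirsihar
  ⇒ Hishoe niyirsihar

niyirsihar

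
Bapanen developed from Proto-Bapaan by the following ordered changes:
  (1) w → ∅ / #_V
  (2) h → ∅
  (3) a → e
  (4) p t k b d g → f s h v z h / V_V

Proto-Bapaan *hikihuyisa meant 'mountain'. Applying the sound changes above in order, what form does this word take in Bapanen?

Bapanen: *hikihuyisa > ikiuyisa > ikiuyise > ihiuyise  (by h-loss, vowel merger, intervocalic lenition)

ihiuyise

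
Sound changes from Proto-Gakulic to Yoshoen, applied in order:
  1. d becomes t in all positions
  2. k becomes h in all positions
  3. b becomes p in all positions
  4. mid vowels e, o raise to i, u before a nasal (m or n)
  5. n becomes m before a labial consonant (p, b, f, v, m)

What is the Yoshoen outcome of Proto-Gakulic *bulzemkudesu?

pulzimhutesu

Yoshoen: start from *bulzemkudesu.
  rule 1 (unconditioned shift): bulzemkudesu → bulzemkutesu
  rule 2 (unconditioned shift): bulzemkutesu → bulzemhutesu
  rule 3 (unconditioned shift): bulzemhutesu → pulzemhutesu
  rule 4 (pre-nasal raising): pulzemhutesu → pulzimhutesu
  rule 5: no change — pulzimhutesu
  ⇒ Yoshoen pulzimhutesu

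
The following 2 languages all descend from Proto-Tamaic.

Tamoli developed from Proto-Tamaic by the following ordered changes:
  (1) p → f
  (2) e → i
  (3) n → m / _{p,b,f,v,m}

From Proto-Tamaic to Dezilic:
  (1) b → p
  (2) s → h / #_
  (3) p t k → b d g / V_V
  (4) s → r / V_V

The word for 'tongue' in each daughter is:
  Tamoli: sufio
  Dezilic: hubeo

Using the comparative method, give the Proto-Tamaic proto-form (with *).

Position 3: Tamoli has f, Dezilic has b. Taking the neighbouring segments as reconstructed: Tamoli f could go back to *p or *f; Dezilic b could go back to *p or *b — the one source consistent with every daughter is *p.
Position 1: Tamoli has s, Dezilic has h. Tamoli preserves s here (none of its changes turn any other segment into s), so the proto-segment is *s.
Continuing position by position gives *supeo; check it forward:
Tamoli: *supeo
  supeo → sufeo   [unconditioned shift]
  sufeo → sufio   [vowel merger]
  sufio (rule 3 does not apply)
  giving Tamoli sufio.
Dezilic: *supeo
  supeo (rule 1 does not apply)
  supeo → hupeo   [debuccalisation]
  hupeo → hubeo   [intervocalic voicing]
  hubeo (rule 4 does not apply)
  giving Dezilic hubeo.
No other proto-form is consistent with every reflex, so the reconstruction is *supeo.

*supeo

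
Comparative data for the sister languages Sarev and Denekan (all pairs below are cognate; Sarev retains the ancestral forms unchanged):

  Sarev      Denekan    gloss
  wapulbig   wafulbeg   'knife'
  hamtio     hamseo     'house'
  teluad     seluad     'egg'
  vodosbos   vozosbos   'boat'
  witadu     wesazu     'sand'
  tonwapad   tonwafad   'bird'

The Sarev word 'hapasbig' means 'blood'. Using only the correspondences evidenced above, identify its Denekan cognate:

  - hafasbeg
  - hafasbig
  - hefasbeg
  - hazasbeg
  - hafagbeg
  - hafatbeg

tonwapad ~ tonwafad — Sarev p corresponds to Denekan f between vowels (before a back vowel).
wapulbig ~ wafulbeg, witadu ~ wesazu — Sarev i corresponds to Denekan e after a consonant, before a consonant other than r, m, n, p, b, f, v.
Applying these to Sarev 'hapasbig':
  hapasbig → hafasbig   (p→f between vowels (before a back vowel))
  hafasbig → hafasbeg   (i→e after a consonant, before a consonant other than r, m, n, p, b, f, v)
So the Denekan cognate is 'hafasbeg'.

hafasbeg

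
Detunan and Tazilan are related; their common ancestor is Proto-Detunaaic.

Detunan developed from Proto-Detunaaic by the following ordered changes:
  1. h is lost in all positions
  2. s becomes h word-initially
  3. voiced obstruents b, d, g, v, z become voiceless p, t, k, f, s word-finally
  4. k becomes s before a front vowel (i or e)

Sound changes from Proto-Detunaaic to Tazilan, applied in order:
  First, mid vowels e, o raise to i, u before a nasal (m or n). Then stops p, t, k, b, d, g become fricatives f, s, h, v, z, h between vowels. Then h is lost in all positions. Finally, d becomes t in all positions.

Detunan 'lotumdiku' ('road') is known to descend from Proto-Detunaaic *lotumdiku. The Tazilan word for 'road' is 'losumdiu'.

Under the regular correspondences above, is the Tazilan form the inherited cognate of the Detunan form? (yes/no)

Derive the expected Tazilan reflex of *lotumdiku:
Tazilan: start from *lotumdiku.
  rule 1: no change — lotumdiku
  rule 2 (intervocalic lenition): lotumdiku → losumdihu
  rule 3 (h-loss): losumdihu → losumdiu
  rule 4 (unconditioned shift): losumdiu → losumtiu
  ⇒ Tazilan losumtiu
The regular Tazilan reflex would be 'losumtiu', but the attested form is 'losumdiu'. The correspondence is irregular, so they are not cognates (the Tazilan form has a different source).

no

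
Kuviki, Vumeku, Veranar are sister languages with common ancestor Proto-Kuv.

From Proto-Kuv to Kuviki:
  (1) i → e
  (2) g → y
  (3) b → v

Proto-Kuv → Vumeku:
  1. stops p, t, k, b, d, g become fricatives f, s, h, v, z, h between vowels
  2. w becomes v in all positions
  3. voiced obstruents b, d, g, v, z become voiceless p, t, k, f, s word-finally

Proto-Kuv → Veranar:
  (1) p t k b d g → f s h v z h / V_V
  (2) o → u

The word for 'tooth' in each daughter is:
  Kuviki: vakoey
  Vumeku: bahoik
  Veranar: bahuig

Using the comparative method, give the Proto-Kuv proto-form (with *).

*bakoig

Position 4: Kuviki has o, Vumeku has o, Veranar has u. Kuviki preserves o here (none of its changes turn any other segment into o), so the proto-segment is *o.
Position 5: Kuviki has e, Vumeku has i, Veranar has i. Vumeku preserves i here (none of its changes turn any other segment into i), so the proto-segment is *i.
Position 3: Kuviki has k, Vumeku has h, Veranar has h. Kuviki preserves k here (none of its changes turn any other segment into k), so the proto-segment is *k.
This points to *bakoig. Verify forward in each daughter:
Kuviki: *bakoig > bakoeg > bakoey > vakoey  (by vowel merger, unconditioned shift, unconditioned shift)
Vumeku: *bakoig
  bakoig → bahoig   [intervocalic lenition]
  bahoig (rule 2 does not apply)
  bahoig → bahoik   [final devoicing]
  giving Vumeku bahoik.
Veranar: start from *bakoig.
  rule 1 (intervocalic lenition): bakoig → bahoig
  rule 2 (vowel merger): bahoig → bahuig
  ⇒ Veranar bahuig
No other proto-form is consistent with every reflex, so the reconstruction is *bakoig.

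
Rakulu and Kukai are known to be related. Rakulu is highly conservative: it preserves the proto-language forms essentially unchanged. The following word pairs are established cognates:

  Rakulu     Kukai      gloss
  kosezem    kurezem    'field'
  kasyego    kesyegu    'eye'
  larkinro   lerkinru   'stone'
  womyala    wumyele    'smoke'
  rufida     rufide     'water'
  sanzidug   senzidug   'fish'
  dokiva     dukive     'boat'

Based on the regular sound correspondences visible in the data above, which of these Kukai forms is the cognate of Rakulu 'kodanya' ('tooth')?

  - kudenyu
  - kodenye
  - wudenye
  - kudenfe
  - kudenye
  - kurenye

kudenye

kosezem ~ kurezem, dokiva ~ dukive — Rakulu o corresponds to Kukai u after a consonant, before a consonant other than r, m, n, p, b, f, v.
sanzidug ~ senzidug — Rakulu a corresponds to Kukai e after a consonant, before a nasal.
womyala ~ wumyele, rufida ~ rufide — Rakulu a corresponds to Kukai e word-finally.
Applying these to Rakulu 'kodanya':
  kodanya → kudanya   (o→u after a consonant, before a consonant other than r, m, n, p, b, f, v)
  kudanya → kudenya   (a→e after a consonant, before a nasal)
  kudenya → kudenye   (a→e word-finally)
So the Kukai cognate is 'kudenye'.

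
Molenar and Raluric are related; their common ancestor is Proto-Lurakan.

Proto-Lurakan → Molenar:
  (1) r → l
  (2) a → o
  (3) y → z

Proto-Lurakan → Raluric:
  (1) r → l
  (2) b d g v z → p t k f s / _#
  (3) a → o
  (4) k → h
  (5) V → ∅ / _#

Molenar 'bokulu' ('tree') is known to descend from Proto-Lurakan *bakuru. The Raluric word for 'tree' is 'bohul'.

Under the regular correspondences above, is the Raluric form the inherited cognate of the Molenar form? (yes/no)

Derive the expected Raluric reflex of *bakuru:
Raluric: start from *bakuru.
  rule 1 (unconditioned shift): bakuru → bakulu
  rule 2: no change — bakulu
  rule 3 (vowel merger): bakulu → bokulu
  rule 4 (unconditioned shift): bokulu → bohulu
  rule 5 (apocope): bohulu → bohul
  ⇒ Raluric bohul
Raluric 'bohul' matches the regular reflex exactly, so the pair is cognate.

yes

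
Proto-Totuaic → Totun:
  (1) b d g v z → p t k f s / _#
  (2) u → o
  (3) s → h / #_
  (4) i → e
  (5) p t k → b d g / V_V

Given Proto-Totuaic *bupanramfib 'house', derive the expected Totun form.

bobanramfep

Totun: start from *bupanramfib.
  rule 1 (final devoicing): bupanramfib → bupanramfip
  rule 2 (vowel merger): bupanramfip → bopanramfip
  rule 3: no change — bopanramfip
  rule 4 (vowel merger): bopanramfip → bopanramfep
  rule 5 (intervocalic voicing): bopanramfep → bobanramfep
  ⇒ Totun bobanramfep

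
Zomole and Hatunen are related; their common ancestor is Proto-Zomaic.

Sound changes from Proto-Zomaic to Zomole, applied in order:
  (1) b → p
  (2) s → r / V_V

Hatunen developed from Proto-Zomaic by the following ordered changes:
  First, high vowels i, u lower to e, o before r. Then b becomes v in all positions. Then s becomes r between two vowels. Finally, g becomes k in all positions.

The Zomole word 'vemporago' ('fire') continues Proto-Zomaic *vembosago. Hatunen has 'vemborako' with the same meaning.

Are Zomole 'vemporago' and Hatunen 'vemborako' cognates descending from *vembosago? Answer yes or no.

no

Derive the expected Hatunen reflex of *vembosago:
Hatunen: start from *vembosago.
  rule 1: no change — vembosago
  rule 2 (unconditioned shift): vembosago → vemvosago
  rule 3 (rhotacism): vemvosago → vemvorago
  rule 4 (unconditioned shift): vemvorago → vemvorako
  ⇒ Hatunen vemvorako
The regular Hatunen reflex would be 'vemvorako', but the attested form is 'vemborako'. The correspondence is irregular, so they are not cognates (the Hatunen form has a different source).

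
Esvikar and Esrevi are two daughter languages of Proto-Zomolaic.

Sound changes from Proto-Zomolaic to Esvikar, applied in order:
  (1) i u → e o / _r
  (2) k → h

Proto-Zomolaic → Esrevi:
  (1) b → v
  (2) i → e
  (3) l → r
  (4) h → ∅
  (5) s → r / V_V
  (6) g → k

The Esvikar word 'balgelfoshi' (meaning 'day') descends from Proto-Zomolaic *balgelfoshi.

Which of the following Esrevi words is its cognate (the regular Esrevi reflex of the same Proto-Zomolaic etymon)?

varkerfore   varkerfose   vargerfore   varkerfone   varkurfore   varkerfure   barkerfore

varkerfore

Esrevi: *balgelfoshi
  balgelfoshi → valgelfoshi   [unconditioned shift]
  valgelfoshi → valgelfoshe   [vowel merger]
  valgelfoshe → vargerfoshe   [unconditioned shift]
  vargerfoshe → vargerfose   [h-loss]
  vargerfose → vargerfore   [rhotacism]
  vargerfore → varkerfore   [unconditioned shift]
  giving Esrevi varkerfore.
Only 'varkerfore' matches the regular Esrevi development of *balgelfoshi.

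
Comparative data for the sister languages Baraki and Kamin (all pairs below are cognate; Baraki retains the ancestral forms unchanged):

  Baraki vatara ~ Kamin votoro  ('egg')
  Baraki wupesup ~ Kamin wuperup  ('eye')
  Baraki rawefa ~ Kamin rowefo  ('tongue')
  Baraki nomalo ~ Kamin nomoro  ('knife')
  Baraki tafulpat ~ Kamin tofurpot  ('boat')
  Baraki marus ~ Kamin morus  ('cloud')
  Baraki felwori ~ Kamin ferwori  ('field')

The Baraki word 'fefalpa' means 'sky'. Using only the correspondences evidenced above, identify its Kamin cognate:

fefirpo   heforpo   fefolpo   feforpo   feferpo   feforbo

vatara ~ votoro, rawefa ~ rowefo — Baraki a corresponds to Kamin o after a consonant, before a consonant other than r, m, n, p, b, f, v.
tafulpat ~ tofurpot — Baraki l corresponds to Kamin r after a vowel, before a labial obstruent.
vatara ~ votoro, rawefa ~ rowefo — Baraki a corresponds to Kamin o word-finally.
Applying these to Baraki 'fefalpa':
  fefalpa → fefolpa   (a→o after a consonant, before a consonant other than r, m, n, p, b, f, v)
  fefolpa → feforpa   (l→r after a vowel, before a labial obstruent)
  feforpa → feforpo   (a→o word-finally)
So the Kamin cognate is 'feforpo'.

feforpo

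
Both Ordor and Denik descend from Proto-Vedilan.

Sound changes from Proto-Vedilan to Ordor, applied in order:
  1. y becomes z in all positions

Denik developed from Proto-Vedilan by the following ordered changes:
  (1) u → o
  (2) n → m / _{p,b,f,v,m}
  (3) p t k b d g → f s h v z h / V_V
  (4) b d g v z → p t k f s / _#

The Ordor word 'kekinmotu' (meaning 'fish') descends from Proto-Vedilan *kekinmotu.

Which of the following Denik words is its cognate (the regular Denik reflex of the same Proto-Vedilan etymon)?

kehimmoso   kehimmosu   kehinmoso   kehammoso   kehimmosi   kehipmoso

Denik: start from *kekinmotu.
  rule 1 (vowel merger): kekinmotu → kekinmoto
  rule 2 (nasal place assimilation): kekinmoto → kekimmoto
  rule 3 (intervocalic lenition): kekimmoto → kehimmoso
  rule 4: no change — kehimmoso
  ⇒ Denik kehimmoso
Only 'kehimmoso' matches the regular Denik development of *kekinmotu.

kehimmoso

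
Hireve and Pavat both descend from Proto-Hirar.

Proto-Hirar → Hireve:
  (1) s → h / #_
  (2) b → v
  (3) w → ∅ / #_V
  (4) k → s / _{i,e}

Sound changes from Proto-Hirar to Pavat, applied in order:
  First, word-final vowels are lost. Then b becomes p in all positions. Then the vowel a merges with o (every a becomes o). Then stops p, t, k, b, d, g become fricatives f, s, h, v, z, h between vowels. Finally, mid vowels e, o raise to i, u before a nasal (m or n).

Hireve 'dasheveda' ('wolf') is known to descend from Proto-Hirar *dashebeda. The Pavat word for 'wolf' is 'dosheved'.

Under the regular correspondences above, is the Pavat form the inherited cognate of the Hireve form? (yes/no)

Derive the expected Pavat reflex of *dashebeda:
Pavat: start from *dashebeda.
  rule 1 (apocope): dashebeda → dashebed
  rule 2 (unconditioned shift): dashebed → dasheped
  rule 3 (vowel merger): dasheped → dosheped
  rule 4 (intervocalic lenition): dosheped → doshefed
  rule 5: no change — doshefed
  ⇒ Pavat doshefed
The regular Pavat reflex would be 'doshefed', but the attested form is 'dosheved'. The correspondence is irregular, so they are not cognates (the Pavat form has a different source).

no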